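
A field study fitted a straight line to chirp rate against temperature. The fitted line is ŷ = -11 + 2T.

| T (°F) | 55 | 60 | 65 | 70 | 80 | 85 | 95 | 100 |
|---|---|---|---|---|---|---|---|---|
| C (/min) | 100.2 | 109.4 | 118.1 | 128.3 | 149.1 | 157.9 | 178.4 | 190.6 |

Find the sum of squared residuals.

SSE = 7.04

T=55: ŷ = -11 + 2·55 = 99; r = 100.2 − 99 = 1.2
T=60: ŷ = -11 + 2·60 = 109; r = 109.4 − 109 = 0.4
T=65: ŷ = -11 + 2·65 = 119; r = 118.1 − 119 = -0.9
T=70: ŷ = -11 + 2·70 = 129; r = 128.3 − 129 = -0.7
T=80: ŷ = -11 + 2·80 = 149; r = 149.1 − 149 = 0.1
T=85: ŷ = -11 + 2·85 = 159; r = 157.9 − 159 = -1.1
T=95: ŷ = -11 + 2·95 = 179; r = 178.4 − 179 = -0.6
T=100: ŷ = -11 + 2·100 = 189; r = 190.6 − 189 = 1.6
SSE = 1.44 + 0.16 + 0.81 + 0.49 + 0.01 + 1.21 + 0.36 + 2.56 = 7.04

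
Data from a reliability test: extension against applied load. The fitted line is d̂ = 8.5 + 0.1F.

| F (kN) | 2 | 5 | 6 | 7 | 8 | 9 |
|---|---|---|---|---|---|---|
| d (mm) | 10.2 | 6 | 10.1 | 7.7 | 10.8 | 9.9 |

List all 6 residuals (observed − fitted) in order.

F=2: d̂ = 8.5 + 0.1·2 = 8.7; e = 10.2 − 8.7 = 1.5
F=5: d̂ = 8.5 + 0.1·5 = 9; e = 6 − 9 = -3
F=6: d̂ = 8.5 + 0.1·6 = 9.1; e = 10.1 − 9.1 = 1
F=7: d̂ = 8.5 + 0.1·7 = 9.2; e = 7.7 − 9.2 = -1.5
F=8: d̂ = 8.5 + 0.1·8 = 9.3; e = 10.8 − 9.3 = 1.5
F=9: d̂ = 8.5 + 0.1·9 = 9.4; e = 9.9 − 9.4 = 0.5

1.5, -3, 1, -1.5, 1.5, 0.5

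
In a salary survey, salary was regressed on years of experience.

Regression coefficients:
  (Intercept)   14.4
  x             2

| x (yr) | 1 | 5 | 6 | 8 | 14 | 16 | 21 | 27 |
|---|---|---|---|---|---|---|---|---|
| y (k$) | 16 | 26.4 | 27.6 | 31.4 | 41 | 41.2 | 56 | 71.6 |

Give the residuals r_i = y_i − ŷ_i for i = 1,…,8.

-0.4, 2, 1.2, 1, -1.4, -5.2, -0.4, 3.2

x=1: ŷ = 14.4 + 2·1 = 16.4; r = 16 − 16.4 = -0.4
x=5: ŷ = 14.4 + 2·5 = 24.4; r = 26.4 − 24.4 = 2
x=6: ŷ = 14.4 + 2·6 = 26.4; r = 27.6 − 26.4 = 1.2
x=8: ŷ = 14.4 + 2·8 = 30.4; r = 31.4 − 30.4 = 1
x=14: ŷ = 14.4 + 2·14 = 42.4; r = 41 − 42.4 = -1.4
x=16: ŷ = 14.4 + 2·16 = 46.4; r = 41.2 − 46.4 = -5.2
x=21: ŷ = 14.4 + 2·21 = 56.4; r = 56 − 56.4 = -0.4
x=27: ŷ = 14.4 + 2·27 = 68.4; r = 71.6 − 68.4 = 3.2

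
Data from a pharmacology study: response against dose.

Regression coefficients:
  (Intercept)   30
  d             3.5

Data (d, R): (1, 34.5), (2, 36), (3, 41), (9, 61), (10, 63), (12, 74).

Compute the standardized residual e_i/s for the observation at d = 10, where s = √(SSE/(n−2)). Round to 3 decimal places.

-1.234

d=1: ŷ = 30 + 3.5·1 = 33.5; e = 34.5 − 33.5 = 1
d=2: ŷ = 30 + 3.5·2 = 37; e = 36 − 37 = -1
d=3: ŷ = 30 + 3.5·3 = 40.5; e = 41 − 40.5 = 0.5
d=9: ŷ = 30 + 3.5·9 = 61.5; e = 61 − 61.5 = -0.5
d=10: ŷ = 30 + 3.5·10 = 65; e = 63 − 65 = -2
d=12: ŷ = 30 + 3.5·12 = 72; e = 74 − 72 = 2
SSE = 1 + 1 + 0.25 + 0.25 + 4 + 4 = 10.5
s = √(10.5/4) = 1.62019
e/s = -2 / 1.62019 = -1.234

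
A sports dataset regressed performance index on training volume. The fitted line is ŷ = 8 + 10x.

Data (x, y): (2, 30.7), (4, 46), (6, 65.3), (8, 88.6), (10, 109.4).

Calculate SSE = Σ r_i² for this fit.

SSE = 20.9

x=2: ŷ = 8 + 10·2 = 28; r = 30.7 − 28 = 2.7
x=4: ŷ = 8 + 10·4 = 48; r = 46 − 48 = -2
x=6: ŷ = 8 + 10·6 = 68; r = 65.3 − 68 = -2.7
x=8: ŷ = 8 + 10·8 = 88; r = 88.6 − 88 = 0.6
x=10: ŷ = 8 + 10·10 = 108; r = 109.4 − 108 = 1.4
SSE = 7.29 + 4 + 7.29 + 0.36 + 1.96 = 20.9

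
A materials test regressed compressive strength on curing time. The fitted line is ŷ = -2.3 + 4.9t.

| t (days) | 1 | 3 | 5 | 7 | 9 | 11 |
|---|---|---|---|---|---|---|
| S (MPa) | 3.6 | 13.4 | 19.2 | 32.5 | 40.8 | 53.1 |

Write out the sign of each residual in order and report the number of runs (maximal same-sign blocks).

t=1: ŷ = -2.3 + 4.9·1 = 2.6; r = 3.6 − 2.6 = 1
t=3: ŷ = -2.3 + 4.9·3 = 12.4; r = 13.4 − 12.4 = 1
t=5: ŷ = -2.3 + 4.9·5 = 22.2; r = 19.2 − 22.2 = -3
t=7: ŷ = -2.3 + 4.9·7 = 32; r = 32.5 − 32 = 0.5
t=9: ŷ = -2.3 + 4.9·9 = 41.8; r = 40.8 − 41.8 = -1
t=11: ŷ = -2.3 + 4.9·11 = 51.6; r = 53.1 − 51.6 = 1.5
Signs: + + − + − +
Runs: +×2, −×1, +×1, −×1, +×1 → 5

5 runs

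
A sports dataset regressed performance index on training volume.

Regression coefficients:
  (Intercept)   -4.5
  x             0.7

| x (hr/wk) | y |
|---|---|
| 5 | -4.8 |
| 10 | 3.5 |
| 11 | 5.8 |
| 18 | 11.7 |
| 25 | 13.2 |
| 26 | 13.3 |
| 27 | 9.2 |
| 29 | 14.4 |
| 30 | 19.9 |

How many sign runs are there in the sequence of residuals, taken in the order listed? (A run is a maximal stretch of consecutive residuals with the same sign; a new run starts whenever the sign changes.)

x=5: ŷ = -4.5 + 0.7·5 = -1; r = -4.8 − (-1) = -3.8
x=10: ŷ = -4.5 + 0.7·10 = 2.5; r = 3.5 − 2.5 = 1
x=11: ŷ = -4.5 + 0.7·11 = 3.2; r = 5.8 − 3.2 = 2.6
x=18: ŷ = -4.5 + 0.7·18 = 8.1; r = 11.7 − 8.1 = 3.6
x=25: ŷ = -4.5 + 0.7·25 = 13; r = 13.2 − 13 = 0.2
x=26: ŷ = -4.5 + 0.7·26 = 13.7; r = 13.3 − 13.7 = -0.4
x=27: ŷ = -4.5 + 0.7·27 = 14.4; r = 9.2 − 14.4 = -5.2
x=29: ŷ = -4.5 + 0.7·29 = 15.8; r = 14.4 − 15.8 = -1.4
x=30: ŷ = -4.5 + 0.7·30 = 16.5; r = 19.9 − 16.5 = 3.4
Signs: − + + + + − − − +
Runs: −×1, +×4, −×3, +×1 → 4

4 runs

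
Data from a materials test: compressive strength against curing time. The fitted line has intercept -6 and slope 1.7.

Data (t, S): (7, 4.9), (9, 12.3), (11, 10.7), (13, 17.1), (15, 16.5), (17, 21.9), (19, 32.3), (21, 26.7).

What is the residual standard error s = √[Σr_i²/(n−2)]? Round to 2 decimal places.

s = 3.42

t=7: Ŝ = -6 + 1.7·7 = 5.9; r = 4.9 − 5.9 = -1
t=9: Ŝ = -6 + 1.7·9 = 9.3; r = 12.3 − 9.3 = 3
t=11: Ŝ = -6 + 1.7·11 = 12.7; r = 10.7 − 12.7 = -2
t=13: Ŝ = -6 + 1.7·13 = 16.1; r = 17.1 − 16.1 = 1
t=15: Ŝ = -6 + 1.7·15 = 19.5; r = 16.5 − 19.5 = -3
t=17: Ŝ = -6 + 1.7·17 = 22.9; r = 21.9 − 22.9 = -1
t=19: Ŝ = -6 + 1.7·19 = 26.3; r = 32.3 − 26.3 = 6
t=21: Ŝ = -6 + 1.7·21 = 29.7; r = 26.7 − 29.7 = -3
SSE = 1 + 9 + 4 + 1 + 9 + 1 + 36 + 9 = 70
s = √(70/6) = √11.6667 ≈ 3.42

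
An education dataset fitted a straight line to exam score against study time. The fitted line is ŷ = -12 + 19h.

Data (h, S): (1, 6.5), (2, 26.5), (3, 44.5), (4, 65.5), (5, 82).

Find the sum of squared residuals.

h=1: ŷ = -12 + 19·1 = 7; e = 6.5 − 7 = -0.5
h=2: ŷ = -12 + 19·2 = 26; e = 26.5 − 26 = 0.5
h=3: ŷ = -12 + 19·3 = 45; e = 44.5 − 45 = -0.5
h=4: ŷ = -12 + 19·4 = 64; e = 65.5 − 64 = 1.5
h=5: ŷ = -12 + 19·5 = 83; e = 82 − 83 = -1
SSE = 0.25 + 0.25 + 0.25 + 2.25 + 1 = 4

SSE = 4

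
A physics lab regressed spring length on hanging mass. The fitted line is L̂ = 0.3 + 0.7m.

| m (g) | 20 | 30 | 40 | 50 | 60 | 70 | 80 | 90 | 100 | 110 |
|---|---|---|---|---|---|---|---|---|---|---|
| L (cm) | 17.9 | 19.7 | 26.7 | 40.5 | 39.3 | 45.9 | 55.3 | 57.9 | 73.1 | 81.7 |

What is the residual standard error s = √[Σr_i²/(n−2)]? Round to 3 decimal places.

m=20: L̂ = 0.3 + 0.7·20 = 14.3; r = 17.9 − 14.3 = 3.6
m=30: L̂ = 0.3 + 0.7·30 = 21.3; r = 19.7 − 21.3 = -1.6
m=40: L̂ = 0.3 + 0.7·40 = 28.3; r = 26.7 − 28.3 = -1.6
m=50: L̂ = 0.3 + 0.7·50 = 35.3; r = 40.5 − 35.3 = 5.2
m=60: L̂ = 0.3 + 0.7·60 = 42.3; r = 39.3 − 42.3 = -3
m=70: L̂ = 0.3 + 0.7·70 = 49.3; r = 45.9 − 49.3 = -3.4
m=80: L̂ = 0.3 + 0.7·80 = 56.3; r = 55.3 − 56.3 = -1
m=90: L̂ = 0.3 + 0.7·90 = 63.3; r = 57.9 − 63.3 = -5.4
m=100: L̂ = 0.3 + 0.7·100 = 70.3; r = 73.1 − 70.3 = 2.8
m=110: L̂ = 0.3 + 0.7·110 = 77.3; r = 81.7 − 77.3 = 4.4
SSE = 12.96 + 2.56 + 2.56 + 27.04 + 9 + 11.56 + 1 + 29.16 + 7.84 + 19.36 = 123.04
s = √(123.04/8) = √15.38 ≈ 3.922

s = 3.922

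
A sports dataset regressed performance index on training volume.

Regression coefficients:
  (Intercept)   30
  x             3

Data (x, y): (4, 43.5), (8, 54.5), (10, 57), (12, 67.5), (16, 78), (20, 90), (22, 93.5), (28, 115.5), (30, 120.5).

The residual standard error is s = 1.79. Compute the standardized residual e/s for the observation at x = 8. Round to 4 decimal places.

0.2793

ŷ = 30 + 3·8 = 54
e = 54.5 − 54 = 0.5
e/s = 0.5 / 1.79 = 0.2793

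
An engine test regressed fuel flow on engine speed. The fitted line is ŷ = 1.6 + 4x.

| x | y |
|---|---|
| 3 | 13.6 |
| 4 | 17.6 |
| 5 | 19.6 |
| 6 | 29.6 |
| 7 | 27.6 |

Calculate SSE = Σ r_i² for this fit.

x=3: ŷ = 1.6 + 4·3 = 13.6; r = 13.6 − 13.6 = 0
x=4: ŷ = 1.6 + 4·4 = 17.6; r = 17.6 − 17.6 = 0
x=5: ŷ = 1.6 + 4·5 = 21.6; r = 19.6 − 21.6 = -2
x=6: ŷ = 1.6 + 4·6 = 25.6; r = 29.6 − 25.6 = 4
x=7: ŷ = 1.6 + 4·7 = 29.6; r = 27.6 − 29.6 = -2
SSE = 0 + 0 + 4 + 16 + 4 = 24

SSE = 24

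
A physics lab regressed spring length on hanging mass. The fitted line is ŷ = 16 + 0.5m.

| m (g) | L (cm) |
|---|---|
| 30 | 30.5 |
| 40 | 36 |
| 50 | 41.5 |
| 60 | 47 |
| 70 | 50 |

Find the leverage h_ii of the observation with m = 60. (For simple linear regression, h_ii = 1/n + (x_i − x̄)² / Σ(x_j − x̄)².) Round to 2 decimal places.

m̄ = (30 + 40 + 50 + 60 + 70)/5 = 50
Σ(m − m̄)² = 400 + 100 + 0 + 100 + 400 = 1000
h = 1/5 + (10)²/1000 = 0.2 + 0.1 = 0.30

h = 0.30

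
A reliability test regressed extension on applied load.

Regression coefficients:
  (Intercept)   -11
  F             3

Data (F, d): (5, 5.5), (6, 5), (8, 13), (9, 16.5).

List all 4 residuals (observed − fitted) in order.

1.5, -2, 0, 0.5

F=5: ŷ = -11 + 3·5 = 4; r = 5.5 − 4 = 1.5
F=6: ŷ = -11 + 3·6 = 7; r = 5 − 7 = -2
F=8: ŷ = -11 + 3·8 = 13; r = 13 − 13 = 0
F=9: ŷ = -11 + 3·9 = 16; r = 16.5 − 16 = 0.5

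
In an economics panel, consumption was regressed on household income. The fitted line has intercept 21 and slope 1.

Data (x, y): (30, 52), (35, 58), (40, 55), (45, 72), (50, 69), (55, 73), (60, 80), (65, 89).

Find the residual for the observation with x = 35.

ŷ = 21 + 35 = 56
e = 58 − 56 = 2

e = 2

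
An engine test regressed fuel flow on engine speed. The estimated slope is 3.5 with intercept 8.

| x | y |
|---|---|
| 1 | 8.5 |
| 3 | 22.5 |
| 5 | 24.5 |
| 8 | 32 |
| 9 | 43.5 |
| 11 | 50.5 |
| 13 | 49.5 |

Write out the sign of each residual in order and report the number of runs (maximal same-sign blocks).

5 runs

x=1: ŷ = 8 + 3.5·1 = 11.5; r = 8.5 − 11.5 = -3
x=3: ŷ = 8 + 3.5·3 = 18.5; r = 22.5 − 18.5 = 4
x=5: ŷ = 8 + 3.5·5 = 25.5; r = 24.5 − 25.5 = -1
x=8: ŷ = 8 + 3.5·8 = 36; r = 32 − 36 = -4
x=9: ŷ = 8 + 3.5·9 = 39.5; r = 43.5 − 39.5 = 4
x=11: ŷ = 8 + 3.5·11 = 46.5; r = 50.5 − 46.5 = 4
x=13: ŷ = 8 + 3.5·13 = 53.5; r = 49.5 − 53.5 = -4
Signs: − + − − + + −
Runs: −×1, +×1, −×2, +×2, −×1 → 5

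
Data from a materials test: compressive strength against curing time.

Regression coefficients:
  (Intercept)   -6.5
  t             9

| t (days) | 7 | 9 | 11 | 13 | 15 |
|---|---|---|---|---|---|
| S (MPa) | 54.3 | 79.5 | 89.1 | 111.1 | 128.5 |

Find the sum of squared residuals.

SSE = 41.76

t=7: Ŝ = -6.5 + 9·7 = 56.5; e = 54.3 − 56.5 = -2.2
t=9: Ŝ = -6.5 + 9·9 = 74.5; e = 79.5 − 74.5 = 5
t=11: Ŝ = -6.5 + 9·11 = 92.5; e = 89.1 − 92.5 = -3.4
t=13: Ŝ = -6.5 + 9·13 = 110.5; e = 111.1 − 110.5 = 0.6
t=15: Ŝ = -6.5 + 9·15 = 128.5; e = 128.5 − 128.5 = 0
SSE = 4.84 + 25 + 11.56 + 0.36 + 0 = 41.76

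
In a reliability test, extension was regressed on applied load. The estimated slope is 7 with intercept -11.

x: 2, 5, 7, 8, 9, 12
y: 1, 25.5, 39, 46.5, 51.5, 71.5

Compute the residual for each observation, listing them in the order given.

x=2: ŷ = -11 + 7·2 = 3; e = 1 − 3 = -2
x=5: ŷ = -11 + 7·5 = 24; e = 25.5 − 24 = 1.5
x=7: ŷ = -11 + 7·7 = 38; e = 39 − 38 = 1
x=8: ŷ = -11 + 7·8 = 45; e = 46.5 − 45 = 1.5
x=9: ŷ = -11 + 7·9 = 52; e = 51.5 − 52 = -0.5
x=12: ŷ = -11 + 7·12 = 73; e = 71.5 − 73 = -1.5

-2, 1.5, 1, 1.5, -0.5, -1.5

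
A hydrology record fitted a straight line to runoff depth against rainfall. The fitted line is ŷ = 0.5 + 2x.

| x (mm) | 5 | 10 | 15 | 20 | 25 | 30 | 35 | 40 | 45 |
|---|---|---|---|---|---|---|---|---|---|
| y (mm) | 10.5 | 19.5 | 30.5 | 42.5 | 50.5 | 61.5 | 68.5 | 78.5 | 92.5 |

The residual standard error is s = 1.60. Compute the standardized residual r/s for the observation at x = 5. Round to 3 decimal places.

0.000

ŷ = 0.5 + 2·5 = 10.5
r = 10.5 − 10.5 = 0
r/s = 0 / 1.60 = 0.000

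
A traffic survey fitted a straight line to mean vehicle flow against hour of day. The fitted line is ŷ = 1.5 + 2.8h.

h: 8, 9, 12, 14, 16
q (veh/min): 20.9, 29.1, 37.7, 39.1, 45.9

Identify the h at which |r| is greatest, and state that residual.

h=8: ŷ = 1.5 + 2.8·8 = 23.9; r = 20.9 − 23.9 = -3
h=9: ŷ = 1.5 + 2.8·9 = 26.7; r = 29.1 − 26.7 = 2.4
h=12: ŷ = 1.5 + 2.8·12 = 35.1; r = 37.7 − 35.1 = 2.6
h=14: ŷ = 1.5 + 2.8·14 = 40.7; r = 39.1 − 40.7 = -1.6
h=16: ŷ = 1.5 + 2.8·16 = 46.3; r = 45.9 − 46.3 = -0.4
Largest |r| is 3 at h = 8, residual -3.

h = 8, r = -3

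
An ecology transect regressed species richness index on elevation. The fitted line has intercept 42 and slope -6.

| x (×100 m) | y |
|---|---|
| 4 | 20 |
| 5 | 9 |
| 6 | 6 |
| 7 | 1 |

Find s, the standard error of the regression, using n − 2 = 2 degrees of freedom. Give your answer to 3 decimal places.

x=4: ŷ = 42 − 6·4 = 18; r = 20 − 18 = 2
x=5: ŷ = 42 − 6·5 = 12; r = 9 − 12 = -3
x=6: ŷ = 42 − 6·6 = 6; r = 6 − 6 = 0
x=7: ŷ = 42 − 6·7 = 0; r = 1 − 0 = 1
SSE = 4 + 9 + 0 + 1 = 14
s = √(14/2) = √7 ≈ 2.646

s = 2.646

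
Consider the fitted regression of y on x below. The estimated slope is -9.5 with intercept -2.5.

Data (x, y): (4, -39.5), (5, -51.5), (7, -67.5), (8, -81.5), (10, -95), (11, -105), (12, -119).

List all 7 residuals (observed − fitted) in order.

x=4: ŷ = -2.5 − 9.5·4 = -40.5; r = -39.5 − (-40.5) = 1
x=5: ŷ = -2.5 − 9.5·5 = -50; r = -51.5 − (-50) = -1.5
x=7: ŷ = -2.5 − 9.5·7 = -69; r = -67.5 − (-69) = 1.5
x=8: ŷ = -2.5 − 9.5·8 = -78.5; r = -81.5 − (-78.5) = -3
x=10: ŷ = -2.5 − 9.5·10 = -97.5; r = -95 − (-97.5) = 2.5
x=11: ŷ = -2.5 − 9.5·11 = -107; r = -105 − (-107) = 2
x=12: ŷ = -2.5 − 9.5·12 = -116.5; r = -119 − (-116.5) = -2.5

1, -1.5, 1.5, -3, 2.5, 2, -2.5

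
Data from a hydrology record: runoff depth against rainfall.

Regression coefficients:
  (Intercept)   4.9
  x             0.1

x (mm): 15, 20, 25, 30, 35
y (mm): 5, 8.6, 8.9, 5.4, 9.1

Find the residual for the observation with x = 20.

ŷ = 4.9 + 0.1·20 = 6.9
r = 8.6 − 6.9 = 1.7

r = 1.7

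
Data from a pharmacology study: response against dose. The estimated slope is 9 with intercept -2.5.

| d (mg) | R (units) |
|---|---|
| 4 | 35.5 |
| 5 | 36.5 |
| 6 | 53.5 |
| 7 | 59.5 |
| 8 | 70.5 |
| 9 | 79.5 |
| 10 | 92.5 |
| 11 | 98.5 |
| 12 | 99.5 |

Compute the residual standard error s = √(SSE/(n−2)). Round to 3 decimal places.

d=4: R̂ = -2.5 + 9·4 = 33.5; e = 35.5 − 33.5 = 2
d=5: R̂ = -2.5 + 9·5 = 42.5; e = 36.5 − 42.5 = -6
d=6: R̂ = -2.5 + 9·6 = 51.5; e = 53.5 − 51.5 = 2
d=7: R̂ = -2.5 + 9·7 = 60.5; e = 59.5 − 60.5 = -1
d=8: R̂ = -2.5 + 9·8 = 69.5; e = 70.5 − 69.5 = 1
d=9: R̂ = -2.5 + 9·9 = 78.5; e = 79.5 − 78.5 = 1
d=10: R̂ = -2.5 + 9·10 = 87.5; e = 92.5 − 87.5 = 5
d=11: R̂ = -2.5 + 9·11 = 96.5; e = 98.5 − 96.5 = 2
d=12: R̂ = -2.5 + 9·12 = 105.5; e = 99.5 − 105.5 = -6
SSE = 4 + 36 + 4 + 1 + 1 + 1 + 25 + 4 + 36 = 112
s = √(112/7) = √16 ≈ 4.000

s = 4.000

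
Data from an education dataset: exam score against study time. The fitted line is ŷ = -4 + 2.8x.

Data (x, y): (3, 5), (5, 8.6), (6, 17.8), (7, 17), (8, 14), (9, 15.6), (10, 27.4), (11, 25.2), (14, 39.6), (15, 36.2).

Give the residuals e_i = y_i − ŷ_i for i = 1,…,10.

x=3: ŷ = -4 + 2.8·3 = 4.4; e = 5 − 4.4 = 0.6
x=5: ŷ = -4 + 2.8·5 = 10; e = 8.6 − 10 = -1.4
x=6: ŷ = -4 + 2.8·6 = 12.8; e = 17.8 − 12.8 = 5
x=7: ŷ = -4 + 2.8·7 = 15.6; e = 17 − 15.6 = 1.4
x=8: ŷ = -4 + 2.8·8 = 18.4; e = 14 − 18.4 = -4.4
x=9: ŷ = -4 + 2.8·9 = 21.2; e = 15.6 − 21.2 = -5.6
x=10: ŷ = -4 + 2.8·10 = 24; e = 27.4 − 24 = 3.4
x=11: ŷ = -4 + 2.8·11 = 26.8; e = 25.2 − 26.8 = -1.6
x=14: ŷ = -4 + 2.8·14 = 35.2; e = 39.6 − 35.2 = 4.4
x=15: ŷ = -4 + 2.8·15 = 38; e = 36.2 − 38 = -1.8

0.6, -1.4, 5, 1.4, -4.4, -5.6, 3.4, -1.6, 4.4, -1.8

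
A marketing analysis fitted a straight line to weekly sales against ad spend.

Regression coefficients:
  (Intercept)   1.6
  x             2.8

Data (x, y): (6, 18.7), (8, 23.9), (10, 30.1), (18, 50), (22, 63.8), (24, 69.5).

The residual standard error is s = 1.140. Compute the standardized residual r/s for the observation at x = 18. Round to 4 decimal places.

ŷ = 1.6 + 2.8·18 = 52
r = 50 − 52 = -2
r/s = -2 / 1.140 = -1.7544

-1.7544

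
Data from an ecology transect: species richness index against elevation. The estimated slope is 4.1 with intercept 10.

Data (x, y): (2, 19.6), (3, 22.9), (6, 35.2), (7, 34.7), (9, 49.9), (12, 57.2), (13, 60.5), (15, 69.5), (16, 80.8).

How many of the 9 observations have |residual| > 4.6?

x=2: ŷ = 10 + 4.1·2 = 18.2; r = 19.6 − 18.2 = 1.4
x=3: ŷ = 10 + 4.1·3 = 22.3; r = 22.9 − 22.3 = 0.6
x=6: ŷ = 10 + 4.1·6 = 34.6; r = 35.2 − 34.6 = 0.6
x=7: ŷ = 10 + 4.1·7 = 38.7; r = 34.7 − 38.7 = -4
x=9: ŷ = 10 + 4.1·9 = 46.9; r = 49.9 − 46.9 = 3
x=12: ŷ = 10 + 4.1·12 = 59.2; r = 57.2 − 59.2 = -2
x=13: ŷ = 10 + 4.1·13 = 63.3; r = 60.5 − 63.3 = -2.8
x=15: ŷ = 10 + 4.1·15 = 71.5; r = 69.5 − 71.5 = -2
x=16: ŷ = 10 + 4.1·16 = 75.6; r = 80.8 − 75.6 = 5.2
|r| > 4.6: x=16 (|r|=5.2) → 1

1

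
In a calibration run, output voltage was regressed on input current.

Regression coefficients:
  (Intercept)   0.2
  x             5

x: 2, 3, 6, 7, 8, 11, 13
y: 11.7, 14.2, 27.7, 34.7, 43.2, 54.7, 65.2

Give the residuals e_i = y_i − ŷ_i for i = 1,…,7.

x=2: ŷ = 0.2 + 5·2 = 10.2; e = 11.7 − 10.2 = 1.5
x=3: ŷ = 0.2 + 5·3 = 15.2; e = 14.2 − 15.2 = -1
x=6: ŷ = 0.2 + 5·6 = 30.2; e = 27.7 − 30.2 = -2.5
x=7: ŷ = 0.2 + 5·7 = 35.2; e = 34.7 − 35.2 = -0.5
x=8: ŷ = 0.2 + 5·8 = 40.2; e = 43.2 − 40.2 = 3
x=11: ŷ = 0.2 + 5·11 = 55.2; e = 54.7 − 55.2 = -0.5
x=13: ŷ = 0.2 + 5·13 = 65.2; e = 65.2 − 65.2 = 0

1.5, -1, -2.5, -0.5, 3, -0.5, 0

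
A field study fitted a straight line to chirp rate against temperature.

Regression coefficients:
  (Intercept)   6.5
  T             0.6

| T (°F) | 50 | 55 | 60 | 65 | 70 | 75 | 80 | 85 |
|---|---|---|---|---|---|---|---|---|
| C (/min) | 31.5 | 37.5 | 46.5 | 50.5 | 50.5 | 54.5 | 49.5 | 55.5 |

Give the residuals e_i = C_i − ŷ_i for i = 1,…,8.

-5, -2, 4, 5, 2, 3, -5, -2

T=50: ŷ = 6.5 + 0.6·50 = 36.5; e = 31.5 − 36.5 = -5
T=55: ŷ = 6.5 + 0.6·55 = 39.5; e = 37.5 − 39.5 = -2
T=60: ŷ = 6.5 + 0.6·60 = 42.5; e = 46.5 − 42.5 = 4
T=65: ŷ = 6.5 + 0.6·65 = 45.5; e = 50.5 − 45.5 = 5
T=70: ŷ = 6.5 + 0.6·70 = 48.5; e = 50.5 − 48.5 = 2
T=75: ŷ = 6.5 + 0.6·75 = 51.5; e = 54.5 − 51.5 = 3
T=80: ŷ = 6.5 + 0.6·80 = 54.5; e = 49.5 − 54.5 = -5
T=85: ŷ = 6.5 + 0.6·85 = 57.5; e = 55.5 − 57.5 = -2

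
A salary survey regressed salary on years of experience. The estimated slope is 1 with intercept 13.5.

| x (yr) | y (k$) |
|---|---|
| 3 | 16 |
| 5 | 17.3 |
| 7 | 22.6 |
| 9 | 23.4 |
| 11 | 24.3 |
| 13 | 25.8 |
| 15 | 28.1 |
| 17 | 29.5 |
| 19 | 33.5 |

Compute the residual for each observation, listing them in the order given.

x=3: ŷ = 13.5 + 3 = 16.5; e = 16 − 16.5 = -0.5
x=5: ŷ = 13.5 + 5 = 18.5; e = 17.3 − 18.5 = -1.2
x=7: ŷ = 13.5 + 7 = 20.5; e = 22.6 − 20.5 = 2.1
x=9: ŷ = 13.5 + 9 = 22.5; e = 23.4 − 22.5 = 0.9
x=11: ŷ = 13.5 + 11 = 24.5; e = 24.3 − 24.5 = -0.2
x=13: ŷ = 13.5 + 13 = 26.5; e = 25.8 − 26.5 = -0.7
x=15: ŷ = 13.5 + 15 = 28.5; e = 28.1 − 28.5 = -0.4
x=17: ŷ = 13.5 + 17 = 30.5; e = 29.5 − 30.5 = -1
x=19: ŷ = 13.5 + 19 = 32.5; e = 33.5 − 32.5 = 1

-0.5, -1.2, 2.1, 0.9, -0.2, -0.7, -0.4, -1, 1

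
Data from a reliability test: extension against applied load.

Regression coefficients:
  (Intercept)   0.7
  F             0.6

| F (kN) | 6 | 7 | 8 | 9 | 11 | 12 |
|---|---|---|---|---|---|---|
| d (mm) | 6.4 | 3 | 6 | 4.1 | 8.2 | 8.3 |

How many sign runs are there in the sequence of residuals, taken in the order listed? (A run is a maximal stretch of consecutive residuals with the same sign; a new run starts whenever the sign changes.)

5 runs

F=6: d̂ = 0.7 + 0.6·6 = 4.3; r = 6.4 − 4.3 = 2.1
F=7: d̂ = 0.7 + 0.6·7 = 4.9; r = 3 − 4.9 = -1.9
F=8: d̂ = 0.7 + 0.6·8 = 5.5; r = 6 − 5.5 = 0.5
F=9: d̂ = 0.7 + 0.6·9 = 6.1; r = 4.1 − 6.1 = -2
F=11: d̂ = 0.7 + 0.6·11 = 7.3; r = 8.2 − 7.3 = 0.9
F=12: d̂ = 0.7 + 0.6·12 = 7.9; r = 8.3 − 7.9 = 0.4
Signs: + − + − + +
Runs: +×1, −×1, +×1, −×1, +×2 → 5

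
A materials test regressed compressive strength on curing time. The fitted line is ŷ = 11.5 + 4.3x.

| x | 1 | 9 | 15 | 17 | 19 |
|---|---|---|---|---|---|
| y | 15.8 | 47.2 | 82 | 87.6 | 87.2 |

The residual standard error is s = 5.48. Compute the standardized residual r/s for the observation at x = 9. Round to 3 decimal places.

-0.547

ŷ = 11.5 + 4.3·9 = 50.2
r = 47.2 − 50.2 = -3
r/s = -3 / 5.48 = -0.547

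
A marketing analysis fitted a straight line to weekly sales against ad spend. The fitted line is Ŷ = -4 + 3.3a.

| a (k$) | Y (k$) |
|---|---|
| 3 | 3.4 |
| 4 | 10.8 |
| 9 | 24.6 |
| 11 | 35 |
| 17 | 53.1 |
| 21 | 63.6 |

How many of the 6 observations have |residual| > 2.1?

2

a=3: Ŷ = -4 + 3.3·3 = 5.9; r = 3.4 − 5.9 = -2.5
a=4: Ŷ = -4 + 3.3·4 = 9.2; r = 10.8 − 9.2 = 1.6
a=9: Ŷ = -4 + 3.3·9 = 25.7; r = 24.6 − 25.7 = -1.1
a=11: Ŷ = -4 + 3.3·11 = 32.3; r = 35 − 32.3 = 2.7
a=17: Ŷ = -4 + 3.3·17 = 52.1; r = 53.1 − 52.1 = 1
a=21: Ŷ = -4 + 3.3·21 = 65.3; r = 63.6 − 65.3 = -1.7
|r| > 2.1: a=3 (|r|=2.5), a=11 (|r|=2.7) → 2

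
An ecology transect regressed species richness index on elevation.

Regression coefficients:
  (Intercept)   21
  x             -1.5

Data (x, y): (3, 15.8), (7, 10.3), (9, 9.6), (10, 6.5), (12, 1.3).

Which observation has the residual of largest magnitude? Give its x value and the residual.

x=3: ŷ = 21 − 1.5·3 = 16.5; e = 15.8 − 16.5 = -0.7
x=7: ŷ = 21 − 1.5·7 = 10.5; e = 10.3 − 10.5 = -0.2
x=9: ŷ = 21 − 1.5·9 = 7.5; e = 9.6 − 7.5 = 2.1
x=10: ŷ = 21 − 1.5·10 = 6; e = 6.5 − 6 = 0.5
x=12: ŷ = 21 − 1.5·12 = 3; e = 1.3 − 3 = -1.7
Largest |e| is 2.1 at x = 9, residual 2.1.

x = 9, e = 2.1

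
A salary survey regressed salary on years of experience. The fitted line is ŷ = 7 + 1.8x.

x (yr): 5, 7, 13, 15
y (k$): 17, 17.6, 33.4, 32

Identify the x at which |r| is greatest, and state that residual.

x = 13, r = 3

x=5: ŷ = 7 + 1.8·5 = 16; r = 17 − 16 = 1
x=7: ŷ = 7 + 1.8·7 = 19.6; r = 17.6 − 19.6 = -2
x=13: ŷ = 7 + 1.8·13 = 30.4; r = 33.4 − 30.4 = 3
x=15: ŷ = 7 + 1.8·15 = 34; r = 32 − 34 = -2
Largest |r| is 3 at x = 13, residual 3.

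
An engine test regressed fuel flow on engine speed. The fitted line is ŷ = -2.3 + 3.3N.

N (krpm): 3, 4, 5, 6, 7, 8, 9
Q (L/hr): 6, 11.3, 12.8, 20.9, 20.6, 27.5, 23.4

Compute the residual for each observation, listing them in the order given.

-1.6, 0.4, -1.4, 3.4, -0.2, 3.4, -4

N=3: ŷ = -2.3 + 3.3·3 = 7.6; e = 6 − 7.6 = -1.6
N=4: ŷ = -2.3 + 3.3·4 = 10.9; e = 11.3 − 10.9 = 0.4
N=5: ŷ = -2.3 + 3.3·5 = 14.2; e = 12.8 − 14.2 = -1.4
N=6: ŷ = -2.3 + 3.3·6 = 17.5; e = 20.9 − 17.5 = 3.4
N=7: ŷ = -2.3 + 3.3·7 = 20.8; e = 20.6 − 20.8 = -0.2
N=8: ŷ = -2.3 + 3.3·8 = 24.1; e = 27.5 − 24.1 = 3.4
N=9: ŷ = -2.3 + 3.3·9 = 27.4; e = 23.4 − 27.4 = -4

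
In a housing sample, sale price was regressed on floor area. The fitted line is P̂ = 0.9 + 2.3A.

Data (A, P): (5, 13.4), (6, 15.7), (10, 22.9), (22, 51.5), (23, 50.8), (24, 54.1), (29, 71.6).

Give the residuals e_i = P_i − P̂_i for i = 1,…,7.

A=5: P̂ = 0.9 + 2.3·5 = 12.4; e = 13.4 − 12.4 = 1
A=6: P̂ = 0.9 + 2.3·6 = 14.7; e = 15.7 − 14.7 = 1
A=10: P̂ = 0.9 + 2.3·10 = 23.9; e = 22.9 − 23.9 = -1
A=22: P̂ = 0.9 + 2.3·22 = 51.5; e = 51.5 − 51.5 = 0
A=23: P̂ = 0.9 + 2.3·23 = 53.8; e = 50.8 − 53.8 = -3
A=24: P̂ = 0.9 + 2.3·24 = 56.1; e = 54.1 − 56.1 = -2
A=29: P̂ = 0.9 + 2.3·29 = 67.6; e = 71.6 − 67.6 = 4

1, 1, -1, 0, -3, -2, 4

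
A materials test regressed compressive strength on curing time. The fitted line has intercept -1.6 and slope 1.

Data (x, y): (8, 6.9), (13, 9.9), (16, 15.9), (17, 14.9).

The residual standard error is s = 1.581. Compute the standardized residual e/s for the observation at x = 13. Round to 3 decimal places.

ŷ = -1.6 + 13 = 11.4
e = 9.9 − 11.4 = -1.5
e/s = -1.5 / 1.581 = -0.949

-0.949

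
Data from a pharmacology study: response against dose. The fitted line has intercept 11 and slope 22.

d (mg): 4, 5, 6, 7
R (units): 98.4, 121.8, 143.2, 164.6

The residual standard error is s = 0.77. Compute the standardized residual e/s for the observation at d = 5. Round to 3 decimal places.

R̂ = 11 + 22·5 = 121
e = 121.8 − 121 = 0.8
e/s = 0.8 / 0.77 = 1.039

1.039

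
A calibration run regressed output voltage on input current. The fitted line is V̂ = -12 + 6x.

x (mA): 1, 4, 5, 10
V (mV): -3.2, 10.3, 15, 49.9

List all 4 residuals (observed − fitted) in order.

x=1: V̂ = -12 + 6·1 = -6; e = -3.2 − (-6) = 2.8
x=4: V̂ = -12 + 6·4 = 12; e = 10.3 − 12 = -1.7
x=5: V̂ = -12 + 6·5 = 18; e = 15 − 18 = -3
x=10: V̂ = -12 + 6·10 = 48; e = 49.9 − 48 = 1.9

2.8, -1.7, -3, 1.9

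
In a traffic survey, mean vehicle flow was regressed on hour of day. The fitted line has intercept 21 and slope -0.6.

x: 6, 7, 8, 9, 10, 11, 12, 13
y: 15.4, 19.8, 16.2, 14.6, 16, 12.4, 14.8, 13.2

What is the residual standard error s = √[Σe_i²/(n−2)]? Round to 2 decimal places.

x=6: ŷ = 21 − 0.6·6 = 17.4; e = 15.4 − 17.4 = -2
x=7: ŷ = 21 − 0.6·7 = 16.8; e = 19.8 − 16.8 = 3
x=8: ŷ = 21 − 0.6·8 = 16.2; e = 16.2 − 16.2 = 0
x=9: ŷ = 21 − 0.6·9 = 15.6; e = 14.6 − 15.6 = -1
x=10: ŷ = 21 − 0.6·10 = 15; e = 16 − 15 = 1
x=11: ŷ = 21 − 0.6·11 = 14.4; e = 12.4 − 14.4 = -2
x=12: ŷ = 21 − 0.6·12 = 13.8; e = 14.8 − 13.8 = 1
x=13: ŷ = 21 − 0.6·13 = 13.2; e = 13.2 − 13.2 = 0
SSE = 4 + 9 + 0 + 1 + 1 + 4 + 1 + 0 = 20
s = √(20/6) = √3.33333 ≈ 1.83

s = 1.83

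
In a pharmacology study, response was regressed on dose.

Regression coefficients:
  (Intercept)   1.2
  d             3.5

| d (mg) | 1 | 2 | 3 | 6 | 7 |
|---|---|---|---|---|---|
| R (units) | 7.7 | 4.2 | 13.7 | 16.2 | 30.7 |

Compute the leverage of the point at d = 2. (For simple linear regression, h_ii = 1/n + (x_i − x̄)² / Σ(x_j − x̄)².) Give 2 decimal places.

d̄ = (1 + 2 + 3 + 6 + 7)/5 = 3.8
Σ(d − d̄)² = 7.84 + 3.24 + 0.64 + 4.84 + 10.24 = 26.8
h = 1/5 + (-1.8)²/26.8 = 0.2 + 0.120896 = 0.32

h = 0.32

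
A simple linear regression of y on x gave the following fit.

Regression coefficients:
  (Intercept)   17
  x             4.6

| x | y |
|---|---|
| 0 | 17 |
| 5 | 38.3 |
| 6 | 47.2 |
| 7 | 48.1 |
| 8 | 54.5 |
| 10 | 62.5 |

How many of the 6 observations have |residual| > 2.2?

1

x=0: ŷ = 17 + 4.6·0 = 17; e = 17 − 17 = 0
x=5: ŷ = 17 + 4.6·5 = 40; e = 38.3 − 40 = -1.7
x=6: ŷ = 17 + 4.6·6 = 44.6; e = 47.2 − 44.6 = 2.6
x=7: ŷ = 17 + 4.6·7 = 49.2; e = 48.1 − 49.2 = -1.1
x=8: ŷ = 17 + 4.6·8 = 53.8; e = 54.5 − 53.8 = 0.7
x=10: ŷ = 17 + 4.6·10 = 63; e = 62.5 − 63 = -0.5
|e| > 2.2: x=6 (|e|=2.6) → 1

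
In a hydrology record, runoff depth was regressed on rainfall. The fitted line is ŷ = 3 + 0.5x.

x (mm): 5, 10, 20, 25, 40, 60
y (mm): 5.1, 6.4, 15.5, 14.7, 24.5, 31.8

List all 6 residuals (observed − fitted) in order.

-0.4, -1.6, 2.5, -0.8, 1.5, -1.2

x=5: ŷ = 3 + 0.5·5 = 5.5; e = 5.1 − 5.5 = -0.4
x=10: ŷ = 3 + 0.5·10 = 8; e = 6.4 − 8 = -1.6
x=20: ŷ = 3 + 0.5·20 = 13; e = 15.5 − 13 = 2.5
x=25: ŷ = 3 + 0.5·25 = 15.5; e = 14.7 − 15.5 = -0.8
x=40: ŷ = 3 + 0.5·40 = 23; e = 24.5 − 23 = 1.5
x=60: ŷ = 3 + 0.5·60 = 33; e = 31.8 − 33 = -1.2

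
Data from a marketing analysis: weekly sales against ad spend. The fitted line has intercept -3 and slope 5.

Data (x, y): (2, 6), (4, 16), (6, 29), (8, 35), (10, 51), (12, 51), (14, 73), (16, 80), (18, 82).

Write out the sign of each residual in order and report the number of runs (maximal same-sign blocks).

7 runs

x=2: ŷ = -3 + 5·2 = 7; r = 6 − 7 = -1
x=4: ŷ = -3 + 5·4 = 17; r = 16 − 17 = -1
x=6: ŷ = -3 + 5·6 = 27; r = 29 − 27 = 2
x=8: ŷ = -3 + 5·8 = 37; r = 35 − 37 = -2
x=10: ŷ = -3 + 5·10 = 47; r = 51 − 47 = 4
x=12: ŷ = -3 + 5·12 = 57; r = 51 − 57 = -6
x=14: ŷ = -3 + 5·14 = 67; r = 73 − 67 = 6
x=16: ŷ = -3 + 5·16 = 77; r = 80 − 77 = 3
x=18: ŷ = -3 + 5·18 = 87; r = 82 − 87 = -5
Signs: − − + − + − + + −
Runs: −×2, +×1, −×1, +×1, −×1, +×2, −×1 → 7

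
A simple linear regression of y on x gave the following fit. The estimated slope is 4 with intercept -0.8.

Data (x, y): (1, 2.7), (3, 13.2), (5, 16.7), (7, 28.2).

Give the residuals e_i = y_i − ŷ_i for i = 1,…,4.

x=1: ŷ = -0.8 + 4·1 = 3.2; e = 2.7 − 3.2 = -0.5
x=3: ŷ = -0.8 + 4·3 = 11.2; e = 13.2 − 11.2 = 2
x=5: ŷ = -0.8 + 4·5 = 19.2; e = 16.7 − 19.2 = -2.5
x=7: ŷ = -0.8 + 4·7 = 27.2; e = 28.2 − 27.2 = 1

-0.5, 2, -2.5, 1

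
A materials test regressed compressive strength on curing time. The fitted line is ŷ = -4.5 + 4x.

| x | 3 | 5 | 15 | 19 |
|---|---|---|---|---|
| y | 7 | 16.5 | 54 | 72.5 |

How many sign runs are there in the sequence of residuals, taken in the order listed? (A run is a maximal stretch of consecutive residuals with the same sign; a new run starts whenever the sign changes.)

x=3: ŷ = -4.5 + 4·3 = 7.5; r = 7 − 7.5 = -0.5
x=5: ŷ = -4.5 + 4·5 = 15.5; r = 16.5 − 15.5 = 1
x=15: ŷ = -4.5 + 4·15 = 55.5; r = 54 − 55.5 = -1.5
x=19: ŷ = -4.5 + 4·19 = 71.5; r = 72.5 − 71.5 = 1
Signs: − + − +
Runs: −×1, +×1, −×1, +×1 → 4

4 runs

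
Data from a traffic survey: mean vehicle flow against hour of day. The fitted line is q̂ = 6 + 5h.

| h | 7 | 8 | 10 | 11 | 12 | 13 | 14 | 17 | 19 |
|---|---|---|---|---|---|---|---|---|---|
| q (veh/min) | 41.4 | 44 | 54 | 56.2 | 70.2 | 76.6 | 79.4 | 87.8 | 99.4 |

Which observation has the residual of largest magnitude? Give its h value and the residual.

h = 13, e = 5.6

h=7: q̂ = 6 + 5·7 = 41; e = 41.4 − 41 = 0.4
h=8: q̂ = 6 + 5·8 = 46; e = 44 − 46 = -2
h=10: q̂ = 6 + 5·10 = 56; e = 54 − 56 = -2
h=11: q̂ = 6 + 5·11 = 61; e = 56.2 − 61 = -4.8
h=12: q̂ = 6 + 5·12 = 66; e = 70.2 − 66 = 4.2
h=13: q̂ = 6 + 5·13 = 71; e = 76.6 − 71 = 5.6
h=14: q̂ = 6 + 5·14 = 76; e = 79.4 − 76 = 3.4
h=17: q̂ = 6 + 5·17 = 91; e = 87.8 − 91 = -3.2
h=19: q̂ = 6 + 5·19 = 101; e = 99.4 − 101 = -1.6
Largest |e| is 5.6 at h = 13, residual 5.6.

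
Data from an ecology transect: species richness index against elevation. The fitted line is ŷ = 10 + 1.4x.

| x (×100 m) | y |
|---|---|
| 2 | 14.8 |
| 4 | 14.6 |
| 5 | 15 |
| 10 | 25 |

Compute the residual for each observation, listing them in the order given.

2, -1, -2, 1

x=2: ŷ = 10 + 1.4·2 = 12.8; r = 14.8 − 12.8 = 2
x=4: ŷ = 10 + 1.4·4 = 15.6; r = 14.6 − 15.6 = -1
x=5: ŷ = 10 + 1.4·5 = 17; r = 15 − 17 = -2
x=10: ŷ = 10 + 1.4·10 = 24; r = 25 − 24 = 1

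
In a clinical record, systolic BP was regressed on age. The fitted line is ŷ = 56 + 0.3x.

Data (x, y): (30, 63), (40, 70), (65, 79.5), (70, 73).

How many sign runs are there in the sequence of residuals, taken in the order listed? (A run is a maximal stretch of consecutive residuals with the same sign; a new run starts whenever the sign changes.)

x=30: ŷ = 56 + 0.3·30 = 65; r = 63 − 65 = -2
x=40: ŷ = 56 + 0.3·40 = 68; r = 70 − 68 = 2
x=65: ŷ = 56 + 0.3·65 = 75.5; r = 79.5 − 75.5 = 4
x=70: ŷ = 56 + 0.3·70 = 77; r = 73 − 77 = -4
Signs: − + + −
Runs: −×1, +×2, −×1 → 3

3 runs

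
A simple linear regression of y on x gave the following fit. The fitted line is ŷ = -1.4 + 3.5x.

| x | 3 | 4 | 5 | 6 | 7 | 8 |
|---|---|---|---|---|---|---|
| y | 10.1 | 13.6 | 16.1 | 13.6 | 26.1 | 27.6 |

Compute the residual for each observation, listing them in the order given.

1, 1, 0, -6, 3, 1

x=3: ŷ = -1.4 + 3.5·3 = 9.1; e = 10.1 − 9.1 = 1
x=4: ŷ = -1.4 + 3.5·4 = 12.6; e = 13.6 − 12.6 = 1
x=5: ŷ = -1.4 + 3.5·5 = 16.1; e = 16.1 − 16.1 = 0
x=6: ŷ = -1.4 + 3.5·6 = 19.6; e = 13.6 − 19.6 = -6
x=7: ŷ = -1.4 + 3.5·7 = 23.1; e = 26.1 − 23.1 = 3
x=8: ŷ = -1.4 + 3.5·8 = 26.6; e = 27.6 − 26.6 = 1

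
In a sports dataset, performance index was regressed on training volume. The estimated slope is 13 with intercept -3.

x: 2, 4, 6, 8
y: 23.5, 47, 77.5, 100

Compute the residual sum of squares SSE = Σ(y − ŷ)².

SSE = 11.5

x=2: ŷ = -3 + 13·2 = 23; r = 23.5 − 23 = 0.5
x=4: ŷ = -3 + 13·4 = 49; r = 47 − 49 = -2
x=6: ŷ = -3 + 13·6 = 75; r = 77.5 − 75 = 2.5
x=8: ŷ = -3 + 13·8 = 101; r = 100 − 101 = -1
SSE = 0.25 + 4 + 6.25 + 1 = 11.5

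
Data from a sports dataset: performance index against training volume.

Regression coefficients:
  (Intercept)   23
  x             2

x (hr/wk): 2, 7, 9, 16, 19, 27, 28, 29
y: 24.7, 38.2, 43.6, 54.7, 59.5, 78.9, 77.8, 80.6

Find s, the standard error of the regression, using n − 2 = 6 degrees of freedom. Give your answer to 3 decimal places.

x=2: ŷ = 23 + 2·2 = 27; r = 24.7 − 27 = -2.3
x=7: ŷ = 23 + 2·7 = 37; r = 38.2 − 37 = 1.2
x=9: ŷ = 23 + 2·9 = 41; r = 43.6 − 41 = 2.6
x=16: ŷ = 23 + 2·16 = 55; r = 54.7 − 55 = -0.3
x=19: ŷ = 23 + 2·19 = 61; r = 59.5 − 61 = -1.5
x=27: ŷ = 23 + 2·27 = 77; r = 78.9 − 77 = 1.9
x=28: ŷ = 23 + 2·28 = 79; r = 77.8 − 79 = -1.2
x=29: ŷ = 23 + 2·29 = 81; r = 80.6 − 81 = -0.4
SSE = 5.29 + 1.44 + 6.76 + 0.09 + 2.25 + 3.61 + 1.44 + 0.16 = 21.04
s = √(21.04/6) = √3.50667 ≈ 1.873

s = 1.873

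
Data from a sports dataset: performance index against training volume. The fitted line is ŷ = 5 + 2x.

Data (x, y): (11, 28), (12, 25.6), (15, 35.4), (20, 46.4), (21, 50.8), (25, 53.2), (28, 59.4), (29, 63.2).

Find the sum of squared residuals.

x=11: ŷ = 5 + 2·11 = 27; r = 28 − 27 = 1
x=12: ŷ = 5 + 2·12 = 29; r = 25.6 − 29 = -3.4
x=15: ŷ = 5 + 2·15 = 35; r = 35.4 − 35 = 0.4
x=20: ŷ = 5 + 2·20 = 45; r = 46.4 − 45 = 1.4
x=21: ŷ = 5 + 2·21 = 47; r = 50.8 − 47 = 3.8
x=25: ŷ = 5 + 2·25 = 55; r = 53.2 − 55 = -1.8
x=28: ŷ = 5 + 2·28 = 61; r = 59.4 − 61 = -1.6
x=29: ŷ = 5 + 2·29 = 63; r = 63.2 − 63 = 0.2
SSE = 1 + 11.56 + 0.16 + 1.96 + 14.44 + 3.24 + 2.56 + 0.04 = 34.96

SSE = 34.96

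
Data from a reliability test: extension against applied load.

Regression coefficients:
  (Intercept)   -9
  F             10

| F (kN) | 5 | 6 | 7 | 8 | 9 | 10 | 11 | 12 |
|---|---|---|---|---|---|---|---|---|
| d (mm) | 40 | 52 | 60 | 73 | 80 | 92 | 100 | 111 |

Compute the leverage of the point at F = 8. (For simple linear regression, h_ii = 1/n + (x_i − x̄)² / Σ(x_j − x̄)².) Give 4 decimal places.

F̄ = (5 + 6 + 7 + 8 + 9 + 10 + 11 + 12)/8 = 8.5
Σ(F − F̄)² = 12.25 + 6.25 + 2.25 + 0.25 + 0.25 + 2.25 + 6.25 + 12.25 = 42
h = 1/8 + (-0.5)²/42 = 0.125 + 0.00595238 = 0.1310

h = 0.1310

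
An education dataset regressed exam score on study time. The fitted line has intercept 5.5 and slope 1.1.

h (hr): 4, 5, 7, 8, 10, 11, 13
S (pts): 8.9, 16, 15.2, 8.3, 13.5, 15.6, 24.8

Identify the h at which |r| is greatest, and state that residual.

h = 8, r = -6

h=4: Ŝ = 5.5 + 1.1·4 = 9.9; r = 8.9 − 9.9 = -1
h=5: Ŝ = 5.5 + 1.1·5 = 11; r = 16 − 11 = 5
h=7: Ŝ = 5.5 + 1.1·7 = 13.2; r = 15.2 − 13.2 = 2
h=8: Ŝ = 5.5 + 1.1·8 = 14.3; r = 8.3 − 14.3 = -6
h=10: Ŝ = 5.5 + 1.1·10 = 16.5; r = 13.5 − 16.5 = -3
h=11: Ŝ = 5.5 + 1.1·11 = 17.6; r = 15.6 − 17.6 = -2
h=13: Ŝ = 5.5 + 1.1·13 = 19.8; r = 24.8 − 19.8 = 5
Largest |r| is 6 at h = 8, residual -6.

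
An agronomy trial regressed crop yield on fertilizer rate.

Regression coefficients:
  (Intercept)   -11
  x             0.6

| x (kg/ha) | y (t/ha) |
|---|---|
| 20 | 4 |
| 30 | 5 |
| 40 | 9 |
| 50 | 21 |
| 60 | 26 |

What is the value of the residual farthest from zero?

x=20: ŷ = -11 + 0.6·20 = 1; e = 4 − 1 = 3
x=30: ŷ = -11 + 0.6·30 = 7; e = 5 − 7 = -2
x=40: ŷ = -11 + 0.6·40 = 13; e = 9 − 13 = -4
x=50: ŷ = -11 + 0.6·50 = 19; e = 21 − 19 = 2
x=60: ŷ = -11 + 0.6·60 = 25; e = 26 − 25 = 1
Largest |e| is 4 at x = 40, residual -4.

e = -4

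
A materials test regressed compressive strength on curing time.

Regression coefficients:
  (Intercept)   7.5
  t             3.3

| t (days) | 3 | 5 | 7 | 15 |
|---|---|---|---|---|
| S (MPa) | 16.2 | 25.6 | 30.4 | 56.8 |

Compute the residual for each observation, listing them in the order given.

t=3: ŷ = 7.5 + 3.3·3 = 17.4; r = 16.2 − 17.4 = -1.2
t=5: ŷ = 7.5 + 3.3·5 = 24; r = 25.6 − 24 = 1.6
t=7: ŷ = 7.5 + 3.3·7 = 30.6; r = 30.4 − 30.6 = -0.2
t=15: ŷ = 7.5 + 3.3·15 = 57; r = 56.8 − 57 = -0.2

-1.2, 1.6, -0.2, -0.2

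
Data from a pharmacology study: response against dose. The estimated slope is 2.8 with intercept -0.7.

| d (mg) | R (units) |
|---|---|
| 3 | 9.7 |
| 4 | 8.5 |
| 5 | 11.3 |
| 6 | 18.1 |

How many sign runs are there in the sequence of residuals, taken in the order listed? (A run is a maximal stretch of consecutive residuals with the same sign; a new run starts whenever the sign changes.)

d=3: ŷ = -0.7 + 2.8·3 = 7.7; e = 9.7 − 7.7 = 2
d=4: ŷ = -0.7 + 2.8·4 = 10.5; e = 8.5 − 10.5 = -2
d=5: ŷ = -0.7 + 2.8·5 = 13.3; e = 11.3 − 13.3 = -2
d=6: ŷ = -0.7 + 2.8·6 = 16.1; e = 18.1 − 16.1 = 2
Signs: + − − +
Runs: +×1, −×2, +×1 → 3

3 runs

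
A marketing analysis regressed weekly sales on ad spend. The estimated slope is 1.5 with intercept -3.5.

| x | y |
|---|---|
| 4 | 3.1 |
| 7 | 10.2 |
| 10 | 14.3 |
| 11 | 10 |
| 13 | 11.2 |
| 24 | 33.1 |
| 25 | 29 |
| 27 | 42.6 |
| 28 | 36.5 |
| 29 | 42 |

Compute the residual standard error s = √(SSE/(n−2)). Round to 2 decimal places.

x=4: ŷ = -3.5 + 1.5·4 = 2.5; r = 3.1 − 2.5 = 0.6
x=7: ŷ = -3.5 + 1.5·7 = 7; r = 10.2 − 7 = 3.2
x=10: ŷ = -3.5 + 1.5·10 = 11.5; r = 14.3 − 11.5 = 2.8
x=11: ŷ = -3.5 + 1.5·11 = 13; r = 10 − 13 = -3
x=13: ŷ = -3.5 + 1.5·13 = 16; r = 11.2 − 16 = -4.8
x=24: ŷ = -3.5 + 1.5·24 = 32.5; r = 33.1 − 32.5 = 0.6
x=25: ŷ = -3.5 + 1.5·25 = 34; r = 29 − 34 = -5
x=27: ŷ = -3.5 + 1.5·27 = 37; r = 42.6 − 37 = 5.6
x=28: ŷ = -3.5 + 1.5·28 = 38.5; r = 36.5 − 38.5 = -2
x=29: ŷ = -3.5 + 1.5·29 = 40; r = 42 − 40 = 2
SSE = 0.36 + 10.24 + 7.84 + 9 + 23.04 + 0.36 + 25 + 31.36 + 4 + 4 = 115.2
s = √(115.2/8) = √14.4 ≈ 3.79

s = 3.79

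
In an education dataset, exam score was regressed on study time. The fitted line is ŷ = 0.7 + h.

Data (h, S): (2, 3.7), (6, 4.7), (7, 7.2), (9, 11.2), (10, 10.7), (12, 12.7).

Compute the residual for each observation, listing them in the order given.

1, -2, -0.5, 1.5, 0, 0

h=2: ŷ = 0.7 + 2 = 2.7; r = 3.7 − 2.7 = 1
h=6: ŷ = 0.7 + 6 = 6.7; r = 4.7 − 6.7 = -2
h=7: ŷ = 0.7 + 7 = 7.7; r = 7.2 − 7.7 = -0.5
h=9: ŷ = 0.7 + 9 = 9.7; r = 11.2 − 9.7 = 1.5
h=10: ŷ = 0.7 + 10 = 10.7; r = 10.7 − 10.7 = 0
h=12: ŷ = 0.7 + 12 = 12.7; r = 12.7 − 12.7 = 0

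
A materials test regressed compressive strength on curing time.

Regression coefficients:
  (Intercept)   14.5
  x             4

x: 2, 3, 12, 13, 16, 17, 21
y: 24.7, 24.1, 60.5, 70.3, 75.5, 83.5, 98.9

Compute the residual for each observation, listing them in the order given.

2.2, -2.4, -2, 3.8, -3, 1, 0.4

x=2: ŷ = 14.5 + 4·2 = 22.5; e = 24.7 − 22.5 = 2.2
x=3: ŷ = 14.5 + 4·3 = 26.5; e = 24.1 − 26.5 = -2.4
x=12: ŷ = 14.5 + 4·12 = 62.5; e = 60.5 − 62.5 = -2
x=13: ŷ = 14.5 + 4·13 = 66.5; e = 70.3 − 66.5 = 3.8
x=16: ŷ = 14.5 + 4·16 = 78.5; e = 75.5 − 78.5 = -3
x=17: ŷ = 14.5 + 4·17 = 82.5; e = 83.5 − 82.5 = 1
x=21: ŷ = 14.5 + 4·21 = 98.5; e = 98.9 − 98.5 = 0.4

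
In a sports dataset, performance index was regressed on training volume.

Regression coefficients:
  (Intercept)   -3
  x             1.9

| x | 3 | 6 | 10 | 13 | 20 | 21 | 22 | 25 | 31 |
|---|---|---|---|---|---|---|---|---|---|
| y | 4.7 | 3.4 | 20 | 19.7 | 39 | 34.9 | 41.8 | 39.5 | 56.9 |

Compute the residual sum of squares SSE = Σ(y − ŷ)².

SSE = 104

x=3: ŷ = -3 + 1.9·3 = 2.7; e = 4.7 − 2.7 = 2
x=6: ŷ = -3 + 1.9·6 = 8.4; e = 3.4 − 8.4 = -5
x=10: ŷ = -3 + 1.9·10 = 16; e = 20 − 16 = 4
x=13: ŷ = -3 + 1.9·13 = 21.7; e = 19.7 − 21.7 = -2
x=20: ŷ = -3 + 1.9·20 = 35; e = 39 − 35 = 4
x=21: ŷ = -3 + 1.9·21 = 36.9; e = 34.9 − 36.9 = -2
x=22: ŷ = -3 + 1.9·22 = 38.8; e = 41.8 − 38.8 = 3
x=25: ŷ = -3 + 1.9·25 = 44.5; e = 39.5 − 44.5 = -5
x=31: ŷ = -3 + 1.9·31 = 55.9; e = 56.9 − 55.9 = 1
SSE = 4 + 25 + 16 + 4 + 16 + 4 + 9 + 25 + 1 = 104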